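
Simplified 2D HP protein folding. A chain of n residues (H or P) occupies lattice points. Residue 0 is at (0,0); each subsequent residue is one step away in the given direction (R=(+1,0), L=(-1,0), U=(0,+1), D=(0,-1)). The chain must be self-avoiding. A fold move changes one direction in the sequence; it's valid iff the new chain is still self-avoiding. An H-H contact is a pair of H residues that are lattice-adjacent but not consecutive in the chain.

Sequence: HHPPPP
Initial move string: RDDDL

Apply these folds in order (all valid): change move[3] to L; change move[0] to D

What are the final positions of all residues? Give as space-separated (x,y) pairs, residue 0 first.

Answer: (0,0) (0,-1) (0,-2) (0,-3) (-1,-3) (-2,-3)

Derivation:
Initial moves: RDDDL
Fold: move[3]->L => RDDLL (positions: [(0, 0), (1, 0), (1, -1), (1, -2), (0, -2), (-1, -2)])
Fold: move[0]->D => DDDLL (positions: [(0, 0), (0, -1), (0, -2), (0, -3), (-1, -3), (-2, -3)])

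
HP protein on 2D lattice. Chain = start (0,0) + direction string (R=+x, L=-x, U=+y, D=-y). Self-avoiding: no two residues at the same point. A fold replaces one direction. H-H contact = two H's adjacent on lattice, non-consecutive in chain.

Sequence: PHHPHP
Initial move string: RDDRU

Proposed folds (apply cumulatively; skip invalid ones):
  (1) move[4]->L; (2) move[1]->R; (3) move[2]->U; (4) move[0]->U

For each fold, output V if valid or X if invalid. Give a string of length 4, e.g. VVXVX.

Initial: RDDRU -> [(0, 0), (1, 0), (1, -1), (1, -2), (2, -2), (2, -1)]
Fold 1: move[4]->L => RDDRL INVALID (collision), skipped
Fold 2: move[1]->R => RRDRU VALID
Fold 3: move[2]->U => RRURU VALID
Fold 4: move[0]->U => URURU VALID

Answer: XVVV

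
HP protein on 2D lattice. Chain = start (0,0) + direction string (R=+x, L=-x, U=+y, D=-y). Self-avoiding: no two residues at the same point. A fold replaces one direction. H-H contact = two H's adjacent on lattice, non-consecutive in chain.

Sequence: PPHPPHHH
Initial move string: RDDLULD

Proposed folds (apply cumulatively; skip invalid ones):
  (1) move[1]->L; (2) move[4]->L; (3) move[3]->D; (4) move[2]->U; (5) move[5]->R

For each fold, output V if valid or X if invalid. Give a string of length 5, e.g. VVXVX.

Answer: XVVXX

Derivation:
Initial: RDDLULD -> [(0, 0), (1, 0), (1, -1), (1, -2), (0, -2), (0, -1), (-1, -1), (-1, -2)]
Fold 1: move[1]->L => RLDLULD INVALID (collision), skipped
Fold 2: move[4]->L => RDDLLLD VALID
Fold 3: move[3]->D => RDDDLLD VALID
Fold 4: move[2]->U => RDUDLLD INVALID (collision), skipped
Fold 5: move[5]->R => RDDDLRD INVALID (collision), skipped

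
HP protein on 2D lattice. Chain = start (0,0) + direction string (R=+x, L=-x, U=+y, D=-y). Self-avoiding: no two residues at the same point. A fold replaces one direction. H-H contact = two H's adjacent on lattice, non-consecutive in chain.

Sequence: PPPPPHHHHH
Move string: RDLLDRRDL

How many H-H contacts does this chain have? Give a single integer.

Positions: [(0, 0), (1, 0), (1, -1), (0, -1), (-1, -1), (-1, -2), (0, -2), (1, -2), (1, -3), (0, -3)]
H-H contact: residue 6 @(0,-2) - residue 9 @(0, -3)

Answer: 1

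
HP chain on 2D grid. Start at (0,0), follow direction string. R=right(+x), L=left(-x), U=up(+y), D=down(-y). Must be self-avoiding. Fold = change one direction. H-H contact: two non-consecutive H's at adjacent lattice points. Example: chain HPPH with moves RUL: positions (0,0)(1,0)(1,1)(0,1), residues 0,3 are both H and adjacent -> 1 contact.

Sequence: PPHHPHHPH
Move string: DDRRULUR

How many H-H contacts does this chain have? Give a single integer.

Answer: 2

Derivation:
Positions: [(0, 0), (0, -1), (0, -2), (1, -2), (2, -2), (2, -1), (1, -1), (1, 0), (2, 0)]
H-H contact: residue 3 @(1,-2) - residue 6 @(1, -1)
H-H contact: residue 5 @(2,-1) - residue 8 @(2, 0)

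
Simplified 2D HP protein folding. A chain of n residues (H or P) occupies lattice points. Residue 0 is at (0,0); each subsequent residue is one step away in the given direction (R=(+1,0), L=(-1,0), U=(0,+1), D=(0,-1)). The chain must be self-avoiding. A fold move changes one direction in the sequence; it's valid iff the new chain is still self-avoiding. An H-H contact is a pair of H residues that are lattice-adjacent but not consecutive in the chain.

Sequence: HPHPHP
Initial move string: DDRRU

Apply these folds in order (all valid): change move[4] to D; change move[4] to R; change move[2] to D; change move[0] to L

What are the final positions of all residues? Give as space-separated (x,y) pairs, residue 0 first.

Answer: (0,0) (-1,0) (-1,-1) (-1,-2) (0,-2) (1,-2)

Derivation:
Initial moves: DDRRU
Fold: move[4]->D => DDRRD (positions: [(0, 0), (0, -1), (0, -2), (1, -2), (2, -2), (2, -3)])
Fold: move[4]->R => DDRRR (positions: [(0, 0), (0, -1), (0, -2), (1, -2), (2, -2), (3, -2)])
Fold: move[2]->D => DDDRR (positions: [(0, 0), (0, -1), (0, -2), (0, -3), (1, -3), (2, -3)])
Fold: move[0]->L => LDDRR (positions: [(0, 0), (-1, 0), (-1, -1), (-1, -2), (0, -2), (1, -2)])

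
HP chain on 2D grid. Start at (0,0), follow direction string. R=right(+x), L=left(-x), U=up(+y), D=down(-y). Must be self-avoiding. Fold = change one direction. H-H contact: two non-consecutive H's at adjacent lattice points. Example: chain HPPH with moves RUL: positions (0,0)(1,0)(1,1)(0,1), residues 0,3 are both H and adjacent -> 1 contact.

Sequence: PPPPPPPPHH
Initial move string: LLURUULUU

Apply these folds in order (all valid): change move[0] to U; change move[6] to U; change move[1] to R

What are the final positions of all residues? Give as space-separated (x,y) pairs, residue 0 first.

Answer: (0,0) (0,1) (1,1) (1,2) (2,2) (2,3) (2,4) (2,5) (2,6) (2,7)

Derivation:
Initial moves: LLURUULUU
Fold: move[0]->U => ULURUULUU (positions: [(0, 0), (0, 1), (-1, 1), (-1, 2), (0, 2), (0, 3), (0, 4), (-1, 4), (-1, 5), (-1, 6)])
Fold: move[6]->U => ULURUUUUU (positions: [(0, 0), (0, 1), (-1, 1), (-1, 2), (0, 2), (0, 3), (0, 4), (0, 5), (0, 6), (0, 7)])
Fold: move[1]->R => URURUUUUU (positions: [(0, 0), (0, 1), (1, 1), (1, 2), (2, 2), (2, 3), (2, 4), (2, 5), (2, 6), (2, 7)])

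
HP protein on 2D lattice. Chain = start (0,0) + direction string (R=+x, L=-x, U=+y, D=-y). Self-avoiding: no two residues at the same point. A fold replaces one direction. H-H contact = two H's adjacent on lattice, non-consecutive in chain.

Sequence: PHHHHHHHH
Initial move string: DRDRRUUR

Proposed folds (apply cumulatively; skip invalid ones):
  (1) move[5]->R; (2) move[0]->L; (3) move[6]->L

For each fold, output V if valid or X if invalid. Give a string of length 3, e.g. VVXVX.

Initial: DRDRRUUR -> [(0, 0), (0, -1), (1, -1), (1, -2), (2, -2), (3, -2), (3, -1), (3, 0), (4, 0)]
Fold 1: move[5]->R => DRDRRRUR VALID
Fold 2: move[0]->L => LRDRRRUR INVALID (collision), skipped
Fold 3: move[6]->L => DRDRRRLR INVALID (collision), skipped

Answer: VXX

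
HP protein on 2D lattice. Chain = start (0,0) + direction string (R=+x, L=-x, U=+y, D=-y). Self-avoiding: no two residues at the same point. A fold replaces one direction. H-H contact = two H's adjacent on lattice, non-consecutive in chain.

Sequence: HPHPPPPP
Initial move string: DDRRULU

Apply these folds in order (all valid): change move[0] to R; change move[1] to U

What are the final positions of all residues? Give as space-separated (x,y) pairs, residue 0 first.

Initial moves: DDRRULU
Fold: move[0]->R => RDRRULU (positions: [(0, 0), (1, 0), (1, -1), (2, -1), (3, -1), (3, 0), (2, 0), (2, 1)])
Fold: move[1]->U => RURRULU (positions: [(0, 0), (1, 0), (1, 1), (2, 1), (3, 1), (3, 2), (2, 2), (2, 3)])

Answer: (0,0) (1,0) (1,1) (2,1) (3,1) (3,2) (2,2) (2,3)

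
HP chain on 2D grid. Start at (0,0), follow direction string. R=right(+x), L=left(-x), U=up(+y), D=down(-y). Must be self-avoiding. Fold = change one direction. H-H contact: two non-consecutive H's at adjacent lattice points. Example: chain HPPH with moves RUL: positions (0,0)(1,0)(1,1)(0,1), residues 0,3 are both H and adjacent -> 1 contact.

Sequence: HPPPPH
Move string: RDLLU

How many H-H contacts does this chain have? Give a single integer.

Positions: [(0, 0), (1, 0), (1, -1), (0, -1), (-1, -1), (-1, 0)]
H-H contact: residue 0 @(0,0) - residue 5 @(-1, 0)

Answer: 1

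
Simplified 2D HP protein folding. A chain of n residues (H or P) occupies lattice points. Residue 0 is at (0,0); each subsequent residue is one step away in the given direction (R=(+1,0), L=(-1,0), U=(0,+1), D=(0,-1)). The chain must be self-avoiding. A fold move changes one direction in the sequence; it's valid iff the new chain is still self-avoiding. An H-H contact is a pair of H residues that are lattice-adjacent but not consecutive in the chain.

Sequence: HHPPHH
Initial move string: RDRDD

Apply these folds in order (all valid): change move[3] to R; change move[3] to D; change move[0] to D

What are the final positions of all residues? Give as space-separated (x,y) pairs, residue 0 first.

Initial moves: RDRDD
Fold: move[3]->R => RDRRD (positions: [(0, 0), (1, 0), (1, -1), (2, -1), (3, -1), (3, -2)])
Fold: move[3]->D => RDRDD (positions: [(0, 0), (1, 0), (1, -1), (2, -1), (2, -2), (2, -3)])
Fold: move[0]->D => DDRDD (positions: [(0, 0), (0, -1), (0, -2), (1, -2), (1, -3), (1, -4)])

Answer: (0,0) (0,-1) (0,-2) (1,-2) (1,-3) (1,-4)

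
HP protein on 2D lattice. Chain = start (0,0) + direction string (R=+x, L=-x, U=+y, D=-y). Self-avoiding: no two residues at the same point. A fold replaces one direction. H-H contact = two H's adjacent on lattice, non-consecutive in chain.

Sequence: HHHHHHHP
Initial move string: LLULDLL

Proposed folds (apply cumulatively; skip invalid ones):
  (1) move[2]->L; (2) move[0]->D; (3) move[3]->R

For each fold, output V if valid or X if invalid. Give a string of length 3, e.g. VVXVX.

Answer: VVX

Derivation:
Initial: LLULDLL -> [(0, 0), (-1, 0), (-2, 0), (-2, 1), (-3, 1), (-3, 0), (-4, 0), (-5, 0)]
Fold 1: move[2]->L => LLLLDLL VALID
Fold 2: move[0]->D => DLLLDLL VALID
Fold 3: move[3]->R => DLLRDLL INVALID (collision), skipped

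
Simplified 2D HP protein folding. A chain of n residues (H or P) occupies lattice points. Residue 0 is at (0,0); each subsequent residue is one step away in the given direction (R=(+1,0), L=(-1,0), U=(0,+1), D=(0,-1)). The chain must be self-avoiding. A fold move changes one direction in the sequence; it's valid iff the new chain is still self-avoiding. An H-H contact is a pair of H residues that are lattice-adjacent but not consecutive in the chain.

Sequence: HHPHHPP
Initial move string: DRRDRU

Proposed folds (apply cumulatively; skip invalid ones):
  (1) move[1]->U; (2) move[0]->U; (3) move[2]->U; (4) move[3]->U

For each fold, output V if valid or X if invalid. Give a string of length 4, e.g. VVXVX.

Initial: DRRDRU -> [(0, 0), (0, -1), (1, -1), (2, -1), (2, -2), (3, -2), (3, -1)]
Fold 1: move[1]->U => DURDRU INVALID (collision), skipped
Fold 2: move[0]->U => URRDRU VALID
Fold 3: move[2]->U => URUDRU INVALID (collision), skipped
Fold 4: move[3]->U => URRURU VALID

Answer: XVXV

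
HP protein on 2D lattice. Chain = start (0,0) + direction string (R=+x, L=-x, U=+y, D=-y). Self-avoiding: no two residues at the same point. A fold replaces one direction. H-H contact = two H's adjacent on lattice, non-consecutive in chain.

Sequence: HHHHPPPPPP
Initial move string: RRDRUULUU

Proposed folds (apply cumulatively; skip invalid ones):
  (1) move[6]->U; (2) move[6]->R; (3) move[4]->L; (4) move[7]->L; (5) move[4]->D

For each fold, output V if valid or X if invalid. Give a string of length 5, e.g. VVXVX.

Answer: VVXXX

Derivation:
Initial: RRDRUULUU -> [(0, 0), (1, 0), (2, 0), (2, -1), (3, -1), (3, 0), (3, 1), (2, 1), (2, 2), (2, 3)]
Fold 1: move[6]->U => RRDRUUUUU VALID
Fold 2: move[6]->R => RRDRUURUU VALID
Fold 3: move[4]->L => RRDRLURUU INVALID (collision), skipped
Fold 4: move[7]->L => RRDRUURLU INVALID (collision), skipped
Fold 5: move[4]->D => RRDRDURUU INVALID (collision), skipped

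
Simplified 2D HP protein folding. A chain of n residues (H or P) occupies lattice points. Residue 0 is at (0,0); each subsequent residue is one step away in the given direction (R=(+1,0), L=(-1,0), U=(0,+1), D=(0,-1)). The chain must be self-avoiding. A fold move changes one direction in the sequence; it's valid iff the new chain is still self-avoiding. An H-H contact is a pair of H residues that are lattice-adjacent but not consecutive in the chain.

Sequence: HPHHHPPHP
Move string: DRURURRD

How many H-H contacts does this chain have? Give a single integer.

Answer: 1

Derivation:
Positions: [(0, 0), (0, -1), (1, -1), (1, 0), (2, 0), (2, 1), (3, 1), (4, 1), (4, 0)]
H-H contact: residue 0 @(0,0) - residue 3 @(1, 0)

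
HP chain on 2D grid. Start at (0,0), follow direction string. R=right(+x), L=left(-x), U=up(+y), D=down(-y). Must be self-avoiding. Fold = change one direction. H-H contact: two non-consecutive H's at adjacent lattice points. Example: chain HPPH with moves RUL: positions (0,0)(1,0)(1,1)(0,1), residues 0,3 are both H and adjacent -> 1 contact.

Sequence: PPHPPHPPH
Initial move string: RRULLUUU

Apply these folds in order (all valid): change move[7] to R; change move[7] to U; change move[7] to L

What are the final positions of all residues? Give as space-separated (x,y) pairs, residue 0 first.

Answer: (0,0) (1,0) (2,0) (2,1) (1,1) (0,1) (0,2) (0,3) (-1,3)

Derivation:
Initial moves: RRULLUUU
Fold: move[7]->R => RRULLUUR (positions: [(0, 0), (1, 0), (2, 0), (2, 1), (1, 1), (0, 1), (0, 2), (0, 3), (1, 3)])
Fold: move[7]->U => RRULLUUU (positions: [(0, 0), (1, 0), (2, 0), (2, 1), (1, 1), (0, 1), (0, 2), (0, 3), (0, 4)])
Fold: move[7]->L => RRULLUUL (positions: [(0, 0), (1, 0), (2, 0), (2, 1), (1, 1), (0, 1), (0, 2), (0, 3), (-1, 3)])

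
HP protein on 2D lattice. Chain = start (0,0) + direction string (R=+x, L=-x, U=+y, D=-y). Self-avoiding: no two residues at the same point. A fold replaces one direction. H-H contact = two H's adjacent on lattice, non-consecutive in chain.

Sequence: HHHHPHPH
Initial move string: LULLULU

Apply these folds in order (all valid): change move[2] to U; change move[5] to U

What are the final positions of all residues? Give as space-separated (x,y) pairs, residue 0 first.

Initial moves: LULLULU
Fold: move[2]->U => LUULULU (positions: [(0, 0), (-1, 0), (-1, 1), (-1, 2), (-2, 2), (-2, 3), (-3, 3), (-3, 4)])
Fold: move[5]->U => LUULUUU (positions: [(0, 0), (-1, 0), (-1, 1), (-1, 2), (-2, 2), (-2, 3), (-2, 4), (-2, 5)])

Answer: (0,0) (-1,0) (-1,1) (-1,2) (-2,2) (-2,3) (-2,4) (-2,5)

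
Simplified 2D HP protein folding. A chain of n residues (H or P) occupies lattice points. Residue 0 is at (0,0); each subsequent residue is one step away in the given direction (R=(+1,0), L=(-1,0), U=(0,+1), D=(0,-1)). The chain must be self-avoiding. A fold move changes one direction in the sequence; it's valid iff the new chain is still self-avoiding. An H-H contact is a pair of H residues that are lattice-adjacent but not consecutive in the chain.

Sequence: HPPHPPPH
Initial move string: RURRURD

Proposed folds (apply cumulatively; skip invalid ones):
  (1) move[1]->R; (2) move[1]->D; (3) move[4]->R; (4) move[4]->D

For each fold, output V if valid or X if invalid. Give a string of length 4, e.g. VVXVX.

Initial: RURRURD -> [(0, 0), (1, 0), (1, 1), (2, 1), (3, 1), (3, 2), (4, 2), (4, 1)]
Fold 1: move[1]->R => RRRRURD VALID
Fold 2: move[1]->D => RDRRURD VALID
Fold 3: move[4]->R => RDRRRRD VALID
Fold 4: move[4]->D => RDRRDRD VALID

Answer: VVVV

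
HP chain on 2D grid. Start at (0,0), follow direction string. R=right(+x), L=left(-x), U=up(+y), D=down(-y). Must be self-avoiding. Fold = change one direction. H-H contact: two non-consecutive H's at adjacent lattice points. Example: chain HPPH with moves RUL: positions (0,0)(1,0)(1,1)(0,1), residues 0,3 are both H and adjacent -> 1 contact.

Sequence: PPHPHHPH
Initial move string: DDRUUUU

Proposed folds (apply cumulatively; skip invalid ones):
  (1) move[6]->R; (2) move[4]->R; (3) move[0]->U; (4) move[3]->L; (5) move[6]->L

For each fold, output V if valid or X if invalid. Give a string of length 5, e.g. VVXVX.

Answer: VVXXV

Derivation:
Initial: DDRUUUU -> [(0, 0), (0, -1), (0, -2), (1, -2), (1, -1), (1, 0), (1, 1), (1, 2)]
Fold 1: move[6]->R => DDRUUUR VALID
Fold 2: move[4]->R => DDRURUR VALID
Fold 3: move[0]->U => UDRURUR INVALID (collision), skipped
Fold 4: move[3]->L => DDRLRUR INVALID (collision), skipped
Fold 5: move[6]->L => DDRURUL VALID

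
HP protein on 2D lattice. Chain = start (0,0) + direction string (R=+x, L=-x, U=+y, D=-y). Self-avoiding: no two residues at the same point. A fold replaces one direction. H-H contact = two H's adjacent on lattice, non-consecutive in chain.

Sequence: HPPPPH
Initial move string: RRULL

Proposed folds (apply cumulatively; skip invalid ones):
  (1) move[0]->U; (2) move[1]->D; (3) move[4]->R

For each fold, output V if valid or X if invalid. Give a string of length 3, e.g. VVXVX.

Initial: RRULL -> [(0, 0), (1, 0), (2, 0), (2, 1), (1, 1), (0, 1)]
Fold 1: move[0]->U => URULL VALID
Fold 2: move[1]->D => UDULL INVALID (collision), skipped
Fold 3: move[4]->R => URULR INVALID (collision), skipped

Answer: VXX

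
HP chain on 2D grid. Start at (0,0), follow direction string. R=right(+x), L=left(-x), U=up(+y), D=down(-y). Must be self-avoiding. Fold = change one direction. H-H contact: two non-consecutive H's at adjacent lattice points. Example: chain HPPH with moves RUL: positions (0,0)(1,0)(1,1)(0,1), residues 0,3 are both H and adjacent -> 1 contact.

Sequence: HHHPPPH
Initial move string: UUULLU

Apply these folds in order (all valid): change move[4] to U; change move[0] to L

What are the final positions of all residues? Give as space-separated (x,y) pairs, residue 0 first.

Initial moves: UUULLU
Fold: move[4]->U => UUULUU (positions: [(0, 0), (0, 1), (0, 2), (0, 3), (-1, 3), (-1, 4), (-1, 5)])
Fold: move[0]->L => LUULUU (positions: [(0, 0), (-1, 0), (-1, 1), (-1, 2), (-2, 2), (-2, 3), (-2, 4)])

Answer: (0,0) (-1,0) (-1,1) (-1,2) (-2,2) (-2,3) (-2,4)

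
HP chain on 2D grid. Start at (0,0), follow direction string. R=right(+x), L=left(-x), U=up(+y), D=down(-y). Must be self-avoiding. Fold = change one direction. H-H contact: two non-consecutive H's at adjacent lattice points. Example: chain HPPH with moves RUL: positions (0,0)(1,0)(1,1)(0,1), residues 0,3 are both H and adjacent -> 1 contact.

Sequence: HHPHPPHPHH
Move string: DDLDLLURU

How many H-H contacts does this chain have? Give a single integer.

Positions: [(0, 0), (0, -1), (0, -2), (-1, -2), (-1, -3), (-2, -3), (-3, -3), (-3, -2), (-2, -2), (-2, -1)]
H-H contact: residue 3 @(-1,-2) - residue 8 @(-2, -2)

Answer: 1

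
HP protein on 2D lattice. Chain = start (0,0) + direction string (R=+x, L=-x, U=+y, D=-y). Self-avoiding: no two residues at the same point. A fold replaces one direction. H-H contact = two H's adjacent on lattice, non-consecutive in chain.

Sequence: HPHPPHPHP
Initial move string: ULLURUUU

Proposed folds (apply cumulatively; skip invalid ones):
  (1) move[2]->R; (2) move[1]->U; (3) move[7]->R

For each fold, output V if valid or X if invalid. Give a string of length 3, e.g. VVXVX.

Answer: XVV

Derivation:
Initial: ULLURUUU -> [(0, 0), (0, 1), (-1, 1), (-2, 1), (-2, 2), (-1, 2), (-1, 3), (-1, 4), (-1, 5)]
Fold 1: move[2]->R => ULRURUUU INVALID (collision), skipped
Fold 2: move[1]->U => UULURUUU VALID
Fold 3: move[7]->R => UULURUUR VALID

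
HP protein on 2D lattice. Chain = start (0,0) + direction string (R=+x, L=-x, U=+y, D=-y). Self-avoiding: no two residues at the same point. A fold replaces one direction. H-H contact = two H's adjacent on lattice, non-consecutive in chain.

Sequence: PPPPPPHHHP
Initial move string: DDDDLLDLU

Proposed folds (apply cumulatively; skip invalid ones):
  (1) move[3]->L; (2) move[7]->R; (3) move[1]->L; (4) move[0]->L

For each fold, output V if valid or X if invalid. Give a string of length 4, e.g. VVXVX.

Initial: DDDDLLDLU -> [(0, 0), (0, -1), (0, -2), (0, -3), (0, -4), (-1, -4), (-2, -4), (-2, -5), (-3, -5), (-3, -4)]
Fold 1: move[3]->L => DDDLLLDLU VALID
Fold 2: move[7]->R => DDDLLLDRU INVALID (collision), skipped
Fold 3: move[1]->L => DLDLLLDLU VALID
Fold 4: move[0]->L => LLDLLLDLU VALID

Answer: VXVV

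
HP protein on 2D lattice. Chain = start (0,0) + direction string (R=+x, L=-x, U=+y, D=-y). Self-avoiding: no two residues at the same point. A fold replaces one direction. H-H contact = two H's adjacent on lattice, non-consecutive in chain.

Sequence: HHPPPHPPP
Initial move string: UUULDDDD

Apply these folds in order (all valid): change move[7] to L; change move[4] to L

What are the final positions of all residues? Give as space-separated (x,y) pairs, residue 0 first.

Answer: (0,0) (0,1) (0,2) (0,3) (-1,3) (-2,3) (-2,2) (-2,1) (-3,1)

Derivation:
Initial moves: UUULDDDD
Fold: move[7]->L => UUULDDDL (positions: [(0, 0), (0, 1), (0, 2), (0, 3), (-1, 3), (-1, 2), (-1, 1), (-1, 0), (-2, 0)])
Fold: move[4]->L => UUULLDDL (positions: [(0, 0), (0, 1), (0, 2), (0, 3), (-1, 3), (-2, 3), (-2, 2), (-2, 1), (-3, 1)])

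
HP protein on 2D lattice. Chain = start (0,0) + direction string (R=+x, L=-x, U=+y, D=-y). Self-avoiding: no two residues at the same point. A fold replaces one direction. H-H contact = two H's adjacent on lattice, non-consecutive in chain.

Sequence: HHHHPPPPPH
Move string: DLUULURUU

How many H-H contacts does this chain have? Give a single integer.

Answer: 1

Derivation:
Positions: [(0, 0), (0, -1), (-1, -1), (-1, 0), (-1, 1), (-2, 1), (-2, 2), (-1, 2), (-1, 3), (-1, 4)]
H-H contact: residue 0 @(0,0) - residue 3 @(-1, 0)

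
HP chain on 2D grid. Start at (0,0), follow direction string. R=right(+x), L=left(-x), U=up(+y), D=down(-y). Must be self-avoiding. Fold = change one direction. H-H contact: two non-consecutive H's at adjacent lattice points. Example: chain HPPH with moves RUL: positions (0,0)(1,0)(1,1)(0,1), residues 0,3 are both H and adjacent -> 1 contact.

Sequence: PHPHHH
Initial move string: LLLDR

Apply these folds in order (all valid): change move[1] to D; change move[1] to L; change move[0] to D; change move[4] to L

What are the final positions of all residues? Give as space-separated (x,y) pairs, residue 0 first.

Initial moves: LLLDR
Fold: move[1]->D => LDLDR (positions: [(0, 0), (-1, 0), (-1, -1), (-2, -1), (-2, -2), (-1, -2)])
Fold: move[1]->L => LLLDR (positions: [(0, 0), (-1, 0), (-2, 0), (-3, 0), (-3, -1), (-2, -1)])
Fold: move[0]->D => DLLDR (positions: [(0, 0), (0, -1), (-1, -1), (-2, -1), (-2, -2), (-1, -2)])
Fold: move[4]->L => DLLDL (positions: [(0, 0), (0, -1), (-1, -1), (-2, -1), (-2, -2), (-3, -2)])

Answer: (0,0) (0,-1) (-1,-1) (-2,-1) (-2,-2) (-3,-2)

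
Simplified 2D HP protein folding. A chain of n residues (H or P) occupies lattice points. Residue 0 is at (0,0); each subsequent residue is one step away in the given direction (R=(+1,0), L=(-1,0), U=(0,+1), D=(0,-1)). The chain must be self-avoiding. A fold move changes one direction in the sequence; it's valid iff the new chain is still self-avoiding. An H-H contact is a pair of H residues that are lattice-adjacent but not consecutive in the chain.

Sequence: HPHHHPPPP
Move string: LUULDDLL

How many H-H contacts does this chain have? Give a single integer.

Answer: 0

Derivation:
Positions: [(0, 0), (-1, 0), (-1, 1), (-1, 2), (-2, 2), (-2, 1), (-2, 0), (-3, 0), (-4, 0)]
No H-H contacts found.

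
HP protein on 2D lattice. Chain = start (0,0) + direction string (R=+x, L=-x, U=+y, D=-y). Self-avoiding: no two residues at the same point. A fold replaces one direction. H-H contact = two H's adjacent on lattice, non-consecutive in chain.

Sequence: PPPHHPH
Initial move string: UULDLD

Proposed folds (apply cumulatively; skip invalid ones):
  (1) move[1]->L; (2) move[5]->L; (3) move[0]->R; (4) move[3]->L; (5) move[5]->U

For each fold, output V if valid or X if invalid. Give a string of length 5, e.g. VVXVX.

Answer: VVXVV

Derivation:
Initial: UULDLD -> [(0, 0), (0, 1), (0, 2), (-1, 2), (-1, 1), (-2, 1), (-2, 0)]
Fold 1: move[1]->L => ULLDLD VALID
Fold 2: move[5]->L => ULLDLL VALID
Fold 3: move[0]->R => RLLDLL INVALID (collision), skipped
Fold 4: move[3]->L => ULLLLL VALID
Fold 5: move[5]->U => ULLLLU VALID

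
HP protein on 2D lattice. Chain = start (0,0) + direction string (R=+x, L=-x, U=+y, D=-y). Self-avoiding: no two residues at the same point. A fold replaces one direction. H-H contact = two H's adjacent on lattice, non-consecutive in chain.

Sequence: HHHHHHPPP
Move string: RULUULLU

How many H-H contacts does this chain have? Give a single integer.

Answer: 1

Derivation:
Positions: [(0, 0), (1, 0), (1, 1), (0, 1), (0, 2), (0, 3), (-1, 3), (-2, 3), (-2, 4)]
H-H contact: residue 0 @(0,0) - residue 3 @(0, 1)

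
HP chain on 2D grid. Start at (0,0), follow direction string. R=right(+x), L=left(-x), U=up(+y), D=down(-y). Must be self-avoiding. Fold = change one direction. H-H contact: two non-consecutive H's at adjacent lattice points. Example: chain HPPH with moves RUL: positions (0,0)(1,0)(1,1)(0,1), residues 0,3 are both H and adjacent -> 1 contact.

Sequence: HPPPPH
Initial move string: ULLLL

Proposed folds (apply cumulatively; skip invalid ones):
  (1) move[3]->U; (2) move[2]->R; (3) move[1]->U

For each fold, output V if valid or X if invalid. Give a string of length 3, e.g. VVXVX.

Initial: ULLLL -> [(0, 0), (0, 1), (-1, 1), (-2, 1), (-3, 1), (-4, 1)]
Fold 1: move[3]->U => ULLUL VALID
Fold 2: move[2]->R => ULRUL INVALID (collision), skipped
Fold 3: move[1]->U => UULUL VALID

Answer: VXV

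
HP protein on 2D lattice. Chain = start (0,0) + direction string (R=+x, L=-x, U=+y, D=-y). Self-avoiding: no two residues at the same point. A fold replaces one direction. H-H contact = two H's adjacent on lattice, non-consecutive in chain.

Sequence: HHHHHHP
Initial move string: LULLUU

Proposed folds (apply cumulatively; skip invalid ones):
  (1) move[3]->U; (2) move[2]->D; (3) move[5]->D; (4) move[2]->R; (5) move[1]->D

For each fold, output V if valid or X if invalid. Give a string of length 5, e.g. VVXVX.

Answer: VXXVX

Derivation:
Initial: LULLUU -> [(0, 0), (-1, 0), (-1, 1), (-2, 1), (-3, 1), (-3, 2), (-3, 3)]
Fold 1: move[3]->U => LULUUU VALID
Fold 2: move[2]->D => LUDUUU INVALID (collision), skipped
Fold 3: move[5]->D => LULUUD INVALID (collision), skipped
Fold 4: move[2]->R => LURUUU VALID
Fold 5: move[1]->D => LDRUUU INVALID (collision), skipped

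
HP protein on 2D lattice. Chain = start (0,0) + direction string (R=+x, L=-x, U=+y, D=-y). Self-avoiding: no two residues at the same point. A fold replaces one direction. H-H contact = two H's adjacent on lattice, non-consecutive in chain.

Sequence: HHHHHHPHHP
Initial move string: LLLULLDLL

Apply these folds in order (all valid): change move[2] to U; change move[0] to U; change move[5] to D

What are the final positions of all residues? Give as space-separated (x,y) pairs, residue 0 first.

Answer: (0,0) (0,1) (-1,1) (-1,2) (-1,3) (-2,3) (-2,2) (-2,1) (-3,1) (-4,1)

Derivation:
Initial moves: LLLULLDLL
Fold: move[2]->U => LLUULLDLL (positions: [(0, 0), (-1, 0), (-2, 0), (-2, 1), (-2, 2), (-3, 2), (-4, 2), (-4, 1), (-5, 1), (-6, 1)])
Fold: move[0]->U => ULUULLDLL (positions: [(0, 0), (0, 1), (-1, 1), (-1, 2), (-1, 3), (-2, 3), (-3, 3), (-3, 2), (-4, 2), (-5, 2)])
Fold: move[5]->D => ULUULDDLL (positions: [(0, 0), (0, 1), (-1, 1), (-1, 2), (-1, 3), (-2, 3), (-2, 2), (-2, 1), (-3, 1), (-4, 1)])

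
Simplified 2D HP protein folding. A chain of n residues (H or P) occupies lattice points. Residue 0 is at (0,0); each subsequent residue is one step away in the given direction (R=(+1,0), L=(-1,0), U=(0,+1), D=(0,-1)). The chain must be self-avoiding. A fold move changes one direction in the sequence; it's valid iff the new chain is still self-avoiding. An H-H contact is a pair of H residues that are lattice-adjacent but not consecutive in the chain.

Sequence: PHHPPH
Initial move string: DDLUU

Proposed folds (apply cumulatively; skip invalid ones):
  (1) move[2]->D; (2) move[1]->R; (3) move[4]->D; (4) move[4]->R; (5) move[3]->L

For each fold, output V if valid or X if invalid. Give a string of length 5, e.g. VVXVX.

Answer: XXXXV

Derivation:
Initial: DDLUU -> [(0, 0), (0, -1), (0, -2), (-1, -2), (-1, -1), (-1, 0)]
Fold 1: move[2]->D => DDDUU INVALID (collision), skipped
Fold 2: move[1]->R => DRLUU INVALID (collision), skipped
Fold 3: move[4]->D => DDLUD INVALID (collision), skipped
Fold 4: move[4]->R => DDLUR INVALID (collision), skipped
Fold 5: move[3]->L => DDLLU VALID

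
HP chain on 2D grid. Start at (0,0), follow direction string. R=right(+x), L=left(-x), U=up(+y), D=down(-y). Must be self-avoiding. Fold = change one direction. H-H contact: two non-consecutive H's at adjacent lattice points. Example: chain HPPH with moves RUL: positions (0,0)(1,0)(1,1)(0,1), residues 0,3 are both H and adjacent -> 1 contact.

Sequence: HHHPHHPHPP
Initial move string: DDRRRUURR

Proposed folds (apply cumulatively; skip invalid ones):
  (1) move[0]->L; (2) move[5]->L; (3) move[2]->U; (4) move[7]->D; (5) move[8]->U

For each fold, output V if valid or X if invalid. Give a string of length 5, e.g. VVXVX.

Answer: VXXXV

Derivation:
Initial: DDRRRUURR -> [(0, 0), (0, -1), (0, -2), (1, -2), (2, -2), (3, -2), (3, -1), (3, 0), (4, 0), (5, 0)]
Fold 1: move[0]->L => LDRRRUURR VALID
Fold 2: move[5]->L => LDRRRLURR INVALID (collision), skipped
Fold 3: move[2]->U => LDURRUURR INVALID (collision), skipped
Fold 4: move[7]->D => LDRRRUUDR INVALID (collision), skipped
Fold 5: move[8]->U => LDRRRUURU VALID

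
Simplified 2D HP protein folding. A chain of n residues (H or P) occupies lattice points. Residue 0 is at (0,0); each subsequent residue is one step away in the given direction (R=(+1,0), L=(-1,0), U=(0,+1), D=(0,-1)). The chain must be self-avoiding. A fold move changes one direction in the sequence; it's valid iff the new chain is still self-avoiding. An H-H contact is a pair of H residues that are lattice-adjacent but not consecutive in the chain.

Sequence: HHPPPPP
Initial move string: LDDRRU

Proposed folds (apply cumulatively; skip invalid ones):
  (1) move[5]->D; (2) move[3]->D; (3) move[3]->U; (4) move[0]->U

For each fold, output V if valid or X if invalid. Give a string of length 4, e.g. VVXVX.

Answer: VVXX

Derivation:
Initial: LDDRRU -> [(0, 0), (-1, 0), (-1, -1), (-1, -2), (0, -2), (1, -2), (1, -1)]
Fold 1: move[5]->D => LDDRRD VALID
Fold 2: move[3]->D => LDDDRD VALID
Fold 3: move[3]->U => LDDURD INVALID (collision), skipped
Fold 4: move[0]->U => UDDDRD INVALID (collision), skipped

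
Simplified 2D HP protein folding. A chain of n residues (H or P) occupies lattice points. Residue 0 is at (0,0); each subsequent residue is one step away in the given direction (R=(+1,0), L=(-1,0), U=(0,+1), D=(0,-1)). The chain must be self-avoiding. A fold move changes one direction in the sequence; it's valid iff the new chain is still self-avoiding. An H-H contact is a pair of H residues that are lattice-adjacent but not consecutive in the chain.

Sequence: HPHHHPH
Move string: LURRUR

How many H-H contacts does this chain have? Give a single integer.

Answer: 1

Derivation:
Positions: [(0, 0), (-1, 0), (-1, 1), (0, 1), (1, 1), (1, 2), (2, 2)]
H-H contact: residue 0 @(0,0) - residue 3 @(0, 1)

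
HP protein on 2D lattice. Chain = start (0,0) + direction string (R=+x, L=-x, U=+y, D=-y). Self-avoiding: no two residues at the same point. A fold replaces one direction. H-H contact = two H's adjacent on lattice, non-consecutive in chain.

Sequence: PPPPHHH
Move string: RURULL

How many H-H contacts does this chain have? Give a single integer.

Positions: [(0, 0), (1, 0), (1, 1), (2, 1), (2, 2), (1, 2), (0, 2)]
No H-H contacts found.

Answer: 0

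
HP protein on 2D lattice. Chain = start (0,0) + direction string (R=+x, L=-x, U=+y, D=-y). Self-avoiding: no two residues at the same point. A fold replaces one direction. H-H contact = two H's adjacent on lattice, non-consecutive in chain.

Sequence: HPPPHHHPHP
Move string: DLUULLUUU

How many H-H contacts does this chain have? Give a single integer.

Answer: 0

Derivation:
Positions: [(0, 0), (0, -1), (-1, -1), (-1, 0), (-1, 1), (-2, 1), (-3, 1), (-3, 2), (-3, 3), (-3, 4)]
No H-H contacts found.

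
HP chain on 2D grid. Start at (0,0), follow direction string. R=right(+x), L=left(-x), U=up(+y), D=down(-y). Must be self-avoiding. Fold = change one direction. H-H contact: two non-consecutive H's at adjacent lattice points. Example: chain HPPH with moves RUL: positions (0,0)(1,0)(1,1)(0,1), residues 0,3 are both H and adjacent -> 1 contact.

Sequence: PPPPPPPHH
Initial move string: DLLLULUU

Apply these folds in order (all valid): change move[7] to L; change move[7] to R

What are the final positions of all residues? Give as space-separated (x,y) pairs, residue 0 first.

Initial moves: DLLLULUU
Fold: move[7]->L => DLLLULUL (positions: [(0, 0), (0, -1), (-1, -1), (-2, -1), (-3, -1), (-3, 0), (-4, 0), (-4, 1), (-5, 1)])
Fold: move[7]->R => DLLLULUR (positions: [(0, 0), (0, -1), (-1, -1), (-2, -1), (-3, -1), (-3, 0), (-4, 0), (-4, 1), (-3, 1)])

Answer: (0,0) (0,-1) (-1,-1) (-2,-1) (-3,-1) (-3,0) (-4,0) (-4,1) (-3,1)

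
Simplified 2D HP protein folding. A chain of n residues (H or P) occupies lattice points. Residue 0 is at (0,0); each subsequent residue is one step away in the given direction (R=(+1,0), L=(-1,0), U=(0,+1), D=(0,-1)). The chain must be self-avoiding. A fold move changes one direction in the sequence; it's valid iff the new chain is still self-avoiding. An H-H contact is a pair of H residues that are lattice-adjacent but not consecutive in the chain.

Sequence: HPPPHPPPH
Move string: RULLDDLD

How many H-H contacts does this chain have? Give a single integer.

Answer: 0

Derivation:
Positions: [(0, 0), (1, 0), (1, 1), (0, 1), (-1, 1), (-1, 0), (-1, -1), (-2, -1), (-2, -2)]
No H-H contacts found.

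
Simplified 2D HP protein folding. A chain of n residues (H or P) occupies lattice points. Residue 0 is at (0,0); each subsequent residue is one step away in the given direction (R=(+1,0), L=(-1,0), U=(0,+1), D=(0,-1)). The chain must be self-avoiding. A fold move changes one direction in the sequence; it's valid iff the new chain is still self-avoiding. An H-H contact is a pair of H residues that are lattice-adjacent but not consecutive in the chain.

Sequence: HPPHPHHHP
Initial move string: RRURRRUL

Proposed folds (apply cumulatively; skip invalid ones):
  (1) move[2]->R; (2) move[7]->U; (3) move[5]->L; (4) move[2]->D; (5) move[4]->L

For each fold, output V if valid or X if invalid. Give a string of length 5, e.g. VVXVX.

Answer: VVXVX

Derivation:
Initial: RRURRRUL -> [(0, 0), (1, 0), (2, 0), (2, 1), (3, 1), (4, 1), (5, 1), (5, 2), (4, 2)]
Fold 1: move[2]->R => RRRRRRUL VALID
Fold 2: move[7]->U => RRRRRRUU VALID
Fold 3: move[5]->L => RRRRRLUU INVALID (collision), skipped
Fold 4: move[2]->D => RRDRRRUU VALID
Fold 5: move[4]->L => RRDRLRUU INVALID (collision), skipped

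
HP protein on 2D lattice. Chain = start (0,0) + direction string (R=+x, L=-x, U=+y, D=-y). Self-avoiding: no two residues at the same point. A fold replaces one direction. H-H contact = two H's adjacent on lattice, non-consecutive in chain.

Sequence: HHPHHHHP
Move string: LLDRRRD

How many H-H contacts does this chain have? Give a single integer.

Positions: [(0, 0), (-1, 0), (-2, 0), (-2, -1), (-1, -1), (0, -1), (1, -1), (1, -2)]
H-H contact: residue 0 @(0,0) - residue 5 @(0, -1)
H-H contact: residue 1 @(-1,0) - residue 4 @(-1, -1)

Answer: 2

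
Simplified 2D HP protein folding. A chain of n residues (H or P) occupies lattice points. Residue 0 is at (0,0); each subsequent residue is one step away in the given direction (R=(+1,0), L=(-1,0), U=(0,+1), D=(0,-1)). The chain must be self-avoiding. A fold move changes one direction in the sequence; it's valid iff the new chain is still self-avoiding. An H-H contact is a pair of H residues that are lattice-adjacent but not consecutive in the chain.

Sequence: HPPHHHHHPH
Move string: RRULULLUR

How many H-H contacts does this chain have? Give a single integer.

Answer: 1

Derivation:
Positions: [(0, 0), (1, 0), (2, 0), (2, 1), (1, 1), (1, 2), (0, 2), (-1, 2), (-1, 3), (0, 3)]
H-H contact: residue 6 @(0,2) - residue 9 @(0, 3)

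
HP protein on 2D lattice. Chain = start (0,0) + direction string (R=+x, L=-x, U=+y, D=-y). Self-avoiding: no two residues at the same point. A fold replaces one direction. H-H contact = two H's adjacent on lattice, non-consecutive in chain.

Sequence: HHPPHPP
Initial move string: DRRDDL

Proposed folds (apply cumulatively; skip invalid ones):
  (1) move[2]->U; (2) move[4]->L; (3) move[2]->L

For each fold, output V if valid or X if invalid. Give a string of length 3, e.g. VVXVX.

Answer: XVX

Derivation:
Initial: DRRDDL -> [(0, 0), (0, -1), (1, -1), (2, -1), (2, -2), (2, -3), (1, -3)]
Fold 1: move[2]->U => DRUDDL INVALID (collision), skipped
Fold 2: move[4]->L => DRRDLL VALID
Fold 3: move[2]->L => DRLDLL INVALID (collision), skipped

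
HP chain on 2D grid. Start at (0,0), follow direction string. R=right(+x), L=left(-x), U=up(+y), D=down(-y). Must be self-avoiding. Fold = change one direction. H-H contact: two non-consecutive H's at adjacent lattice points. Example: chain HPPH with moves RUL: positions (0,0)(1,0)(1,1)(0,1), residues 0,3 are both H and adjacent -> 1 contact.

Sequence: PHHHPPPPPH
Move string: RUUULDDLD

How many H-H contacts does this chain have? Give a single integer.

Positions: [(0, 0), (1, 0), (1, 1), (1, 2), (1, 3), (0, 3), (0, 2), (0, 1), (-1, 1), (-1, 0)]
No H-H contacts found.

Answer: 0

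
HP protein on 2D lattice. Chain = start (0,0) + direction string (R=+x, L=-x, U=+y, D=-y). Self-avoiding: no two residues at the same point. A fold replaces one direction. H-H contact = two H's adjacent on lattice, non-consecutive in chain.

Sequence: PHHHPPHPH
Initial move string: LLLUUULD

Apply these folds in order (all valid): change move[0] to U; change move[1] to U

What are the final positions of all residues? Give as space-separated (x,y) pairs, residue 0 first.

Initial moves: LLLUUULD
Fold: move[0]->U => ULLUUULD (positions: [(0, 0), (0, 1), (-1, 1), (-2, 1), (-2, 2), (-2, 3), (-2, 4), (-3, 4), (-3, 3)])
Fold: move[1]->U => UULUUULD (positions: [(0, 0), (0, 1), (0, 2), (-1, 2), (-1, 3), (-1, 4), (-1, 5), (-2, 5), (-2, 4)])

Answer: (0,0) (0,1) (0,2) (-1,2) (-1,3) (-1,4) (-1,5) (-2,5) (-2,4)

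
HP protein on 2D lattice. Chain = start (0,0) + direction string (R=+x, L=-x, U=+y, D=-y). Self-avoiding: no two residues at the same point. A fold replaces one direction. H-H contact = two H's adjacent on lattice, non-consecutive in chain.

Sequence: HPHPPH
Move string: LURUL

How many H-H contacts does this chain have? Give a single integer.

Positions: [(0, 0), (-1, 0), (-1, 1), (0, 1), (0, 2), (-1, 2)]
H-H contact: residue 2 @(-1,1) - residue 5 @(-1, 2)

Answer: 1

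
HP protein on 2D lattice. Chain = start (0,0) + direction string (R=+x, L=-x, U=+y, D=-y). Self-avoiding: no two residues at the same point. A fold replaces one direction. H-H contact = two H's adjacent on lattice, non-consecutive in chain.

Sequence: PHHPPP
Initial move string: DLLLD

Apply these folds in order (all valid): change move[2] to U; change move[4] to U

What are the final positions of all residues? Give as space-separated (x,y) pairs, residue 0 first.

Answer: (0,0) (0,-1) (-1,-1) (-1,0) (-2,0) (-2,1)

Derivation:
Initial moves: DLLLD
Fold: move[2]->U => DLULD (positions: [(0, 0), (0, -1), (-1, -1), (-1, 0), (-2, 0), (-2, -1)])
Fold: move[4]->U => DLULU (positions: [(0, 0), (0, -1), (-1, -1), (-1, 0), (-2, 0), (-2, 1)])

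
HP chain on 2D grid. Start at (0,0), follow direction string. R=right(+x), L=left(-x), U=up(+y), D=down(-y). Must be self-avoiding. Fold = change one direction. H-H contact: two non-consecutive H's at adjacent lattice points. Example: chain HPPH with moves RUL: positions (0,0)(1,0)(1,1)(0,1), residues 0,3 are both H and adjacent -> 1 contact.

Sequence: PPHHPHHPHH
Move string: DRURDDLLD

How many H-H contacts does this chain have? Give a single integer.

Positions: [(0, 0), (0, -1), (1, -1), (1, 0), (2, 0), (2, -1), (2, -2), (1, -2), (0, -2), (0, -3)]
H-H contact: residue 2 @(1,-1) - residue 5 @(2, -1)

Answer: 1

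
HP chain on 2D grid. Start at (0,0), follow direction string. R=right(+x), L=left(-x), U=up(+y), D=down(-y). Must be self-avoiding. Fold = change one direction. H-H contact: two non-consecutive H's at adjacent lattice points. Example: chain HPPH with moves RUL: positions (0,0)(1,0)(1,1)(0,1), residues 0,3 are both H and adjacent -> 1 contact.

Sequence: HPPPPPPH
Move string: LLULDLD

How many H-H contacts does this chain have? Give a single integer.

Answer: 0

Derivation:
Positions: [(0, 0), (-1, 0), (-2, 0), (-2, 1), (-3, 1), (-3, 0), (-4, 0), (-4, -1)]
No H-H contacts found.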